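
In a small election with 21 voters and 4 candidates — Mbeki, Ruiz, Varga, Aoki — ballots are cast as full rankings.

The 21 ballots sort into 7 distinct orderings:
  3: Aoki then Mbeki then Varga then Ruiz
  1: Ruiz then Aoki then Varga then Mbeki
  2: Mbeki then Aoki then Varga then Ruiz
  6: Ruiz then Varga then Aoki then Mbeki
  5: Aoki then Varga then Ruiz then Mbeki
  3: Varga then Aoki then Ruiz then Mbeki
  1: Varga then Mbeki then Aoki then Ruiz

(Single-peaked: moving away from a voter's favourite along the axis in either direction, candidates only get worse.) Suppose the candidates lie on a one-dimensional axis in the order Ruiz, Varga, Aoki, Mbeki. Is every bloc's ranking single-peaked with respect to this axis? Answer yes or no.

Axis positions: Ruiz=1, Varga=2, Aoki=3, Mbeki=4.
Bloc 1 (peak Aoki at position 3): ranking walks positions 3-4-2-1, expanding outward from the peak — single-peaked.
Bloc 2: ranking walks positions 1-3-2-4; Aoki is ranked above Varga even though Varga lies between Aoki and the peak Ruiz on the axis — preferences dip and rise again. Not single-peaked.
Bloc 3 (peak Mbeki at position 4): ranking walks positions 4-3-2-1, expanding outward from the peak — single-peaked.
Bloc 4 (peak Ruiz at position 1): ranking walks positions 1-2-3-4, expanding outward from the peak — single-peaked.
Bloc 5 (peak Aoki at position 3): ranking walks positions 3-2-1-4, expanding outward from the peak — single-peaked.
Bloc 6 (peak Varga at position 2): ranking walks positions 2-3-1-4, expanding outward from the peak — single-peaked.
Bloc 7: ranking walks positions 2-4-3-1; Mbeki is ranked above Aoki even though Aoki lies between Mbeki and the peak Varga on the axis — preferences dip and rise again. Not single-peaked.
Bloc 2 violates single-peakedness, so the profile is not single-peaked on this axis.

no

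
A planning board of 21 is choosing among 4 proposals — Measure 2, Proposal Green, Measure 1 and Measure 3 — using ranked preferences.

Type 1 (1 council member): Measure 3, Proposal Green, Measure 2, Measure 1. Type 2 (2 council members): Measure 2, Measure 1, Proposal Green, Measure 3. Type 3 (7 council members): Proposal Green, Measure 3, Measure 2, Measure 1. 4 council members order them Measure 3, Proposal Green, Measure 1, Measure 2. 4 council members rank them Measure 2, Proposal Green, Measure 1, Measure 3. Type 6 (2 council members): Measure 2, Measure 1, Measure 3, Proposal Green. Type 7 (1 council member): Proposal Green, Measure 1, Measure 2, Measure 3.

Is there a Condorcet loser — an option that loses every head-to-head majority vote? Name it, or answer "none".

Measure 1

Pairwise majorities:
Measure 2–Proposal Green: Proposal Green 13–8.
Measure 2 vs Measure 1: Measure 2 wins 16–5.
Measure 2 vs Measure 3: Measure 2 preferred on 2+4+2+1 = 9 ballots; Measure 3 wins 12–9.
Proposal Green vs Measure 1: 1+7+4+4+1 = 17 for Proposal Green, 4 for Measure 1 — Proposal Green by 17–4.
Proposal Green vs Measure 3: 2+7+4+1 = 14 for Proposal Green, 7 for Measure 3 — Proposal Green by 14–7.
Measure 1 vs Measure 3: 9 to 12, Measure 3.
Measure 1 is beaten in every head-to-head and is the Condorcet loser.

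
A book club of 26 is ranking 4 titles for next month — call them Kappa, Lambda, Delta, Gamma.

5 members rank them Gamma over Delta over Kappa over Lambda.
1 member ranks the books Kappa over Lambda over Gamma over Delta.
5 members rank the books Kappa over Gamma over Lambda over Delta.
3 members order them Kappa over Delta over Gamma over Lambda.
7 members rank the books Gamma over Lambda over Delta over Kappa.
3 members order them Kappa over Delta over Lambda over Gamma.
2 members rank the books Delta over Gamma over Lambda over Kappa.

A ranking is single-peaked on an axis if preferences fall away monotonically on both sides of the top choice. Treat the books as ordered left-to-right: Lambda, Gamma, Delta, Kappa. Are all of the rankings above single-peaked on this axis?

no

Axis positions: Lambda=1, Gamma=2, Delta=3, Kappa=4.
Cluster 1 (peak Gamma at position 2): ranking walks positions 2-3-4-1, expanding outward from the peak — single-peaked.
Cluster 2: ranking walks positions 4-1-2-3; Lambda is ranked above Delta even though Delta lies between Lambda and the peak Kappa on the axis — preferences dip and rise again. Not single-peaked.
Cluster 3: ranking walks positions 4-2-1-3; Gamma is ranked above Delta even though Delta lies between Gamma and the peak Kappa on the axis — preferences dip and rise again. Not single-peaked.
Cluster 4 (peak Kappa at position 4): ranking walks positions 4-3-2-1, expanding outward from the peak — single-peaked.
Cluster 5 (peak Gamma at position 2): ranking walks positions 2-1-3-4, expanding outward from the peak — single-peaked.
Cluster 6: ranking walks positions 4-3-1-2; Lambda is ranked above Gamma even though Gamma lies between Lambda and the peak Kappa on the axis — preferences dip and rise again. Not single-peaked.
Cluster 7 (peak Delta at position 3): ranking walks positions 3-2-1-4, expanding outward from the peak — single-peaked.
Cluster 2 violates single-peakedness, so the profile is not single-peaked on this axis.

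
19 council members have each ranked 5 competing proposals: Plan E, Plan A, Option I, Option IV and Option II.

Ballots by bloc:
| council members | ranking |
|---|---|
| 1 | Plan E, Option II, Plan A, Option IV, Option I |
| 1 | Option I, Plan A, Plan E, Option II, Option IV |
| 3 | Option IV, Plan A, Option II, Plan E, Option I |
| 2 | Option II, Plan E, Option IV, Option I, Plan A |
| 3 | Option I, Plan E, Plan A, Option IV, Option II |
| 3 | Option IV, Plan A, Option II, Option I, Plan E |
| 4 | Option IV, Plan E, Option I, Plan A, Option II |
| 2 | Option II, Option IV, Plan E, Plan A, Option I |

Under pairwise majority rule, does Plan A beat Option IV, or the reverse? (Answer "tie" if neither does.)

Option IV

Ballots ranking Plan A above Option IV: 1 + 1 + 3 = 5.
Ballots ranking Option IV above Plan A: 19 − 5 = 14.
Option IV wins the head-to-head 14–5.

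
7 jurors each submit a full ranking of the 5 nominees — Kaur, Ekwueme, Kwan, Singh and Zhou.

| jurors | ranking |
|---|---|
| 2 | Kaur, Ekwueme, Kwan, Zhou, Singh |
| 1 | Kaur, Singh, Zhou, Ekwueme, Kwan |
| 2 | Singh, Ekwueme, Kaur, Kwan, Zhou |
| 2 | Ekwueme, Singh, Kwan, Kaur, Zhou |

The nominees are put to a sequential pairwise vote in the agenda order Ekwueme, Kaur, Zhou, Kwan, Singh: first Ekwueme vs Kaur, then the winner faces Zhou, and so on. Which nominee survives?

Round 1: Ekwueme vs Kaur — 4–3, Ekwueme advances.
Round 2: Ekwueme vs Zhou — 6–1, Ekwueme advances.
Round 3: Ekwueme vs Kwan — 7–0, Ekwueme advances.
Round 4: Ekwueme vs Singh — 4–3, Ekwueme advances.
The agenda winner is Ekwueme.

Ekwueme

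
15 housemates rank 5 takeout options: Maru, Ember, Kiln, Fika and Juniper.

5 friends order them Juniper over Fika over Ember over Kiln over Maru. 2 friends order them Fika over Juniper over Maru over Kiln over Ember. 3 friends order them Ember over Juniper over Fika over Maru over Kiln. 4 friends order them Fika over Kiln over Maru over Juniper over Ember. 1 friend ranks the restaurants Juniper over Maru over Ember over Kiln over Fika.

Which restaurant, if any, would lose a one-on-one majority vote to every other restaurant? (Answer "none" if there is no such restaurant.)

Maru

Head-to-head results (15 friends):
Maru vs Ember: 7 to 8, Ember.
Maru vs Kiln: Maru preferred on 2+3+1 = 6 ballots; Kiln wins 9–6.
Maru vs Fika: Fika, 14–1.
Maru vs Juniper: Juniper, 11–4.
Ember–Kiln: Ember 9–6.
Ember vs Fika: Fika wins 11–4.
Ember vs Juniper: Juniper, 12–3.
Kiln vs Fika: 1 to 14, Fika.
Kiln vs Juniper: 4 for Kiln, 11 for Juniper — Juniper by 11–4.
Fika vs Juniper: Juniper wins 9–6.
Maru loses to every other restaurant — it is the Condorcet loser.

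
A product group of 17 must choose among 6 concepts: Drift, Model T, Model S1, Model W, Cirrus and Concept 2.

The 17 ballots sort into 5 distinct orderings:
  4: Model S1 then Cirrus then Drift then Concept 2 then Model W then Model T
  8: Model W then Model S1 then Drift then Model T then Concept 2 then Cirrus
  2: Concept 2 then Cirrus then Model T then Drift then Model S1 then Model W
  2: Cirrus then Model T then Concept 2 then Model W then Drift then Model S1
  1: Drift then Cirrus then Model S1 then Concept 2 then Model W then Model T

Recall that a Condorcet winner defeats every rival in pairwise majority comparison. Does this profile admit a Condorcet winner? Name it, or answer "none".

none

Check each pair by majority over 17 ballots:
Drift vs Model T: Drift, 13–4.
Drift vs Model S1: Model S1 wins 12–5.
Drift vs Model W: Model W, 10–7.
Drift vs Cirrus: Drift wins 9–8.
Drift vs Concept 2: Drift wins 13–4.
Model T vs Model S1: Model S1 wins 13–4.
Model T vs Model W: Model W wins 13–4.
Model T–Cirrus: Cirrus 9–8.
Model T–Concept 2: Model T 10–7.
Model S1 vs Model W: Model W, 10–7.
Model S1 vs Cirrus: Model S1 wins 12–5.
Model S1 vs Concept 2: Model S1 wins 13–4.
Model W vs Cirrus: Cirrus wins 9–8.
Model W vs Concept 2: Concept 2 wins 9–8.
Cirrus vs Concept 2: Concept 2 wins 10–7.
Each design drops at least one matchup (Drift loses to Model S1; Model T loses to Drift; Model S1 loses to Model W; Model W loses to Cirrus; Cirrus loses to Drift; Concept 2 loses to Drift); the cycle Drift → Cirrus → Model W → Drift rules out a Condorcet winner.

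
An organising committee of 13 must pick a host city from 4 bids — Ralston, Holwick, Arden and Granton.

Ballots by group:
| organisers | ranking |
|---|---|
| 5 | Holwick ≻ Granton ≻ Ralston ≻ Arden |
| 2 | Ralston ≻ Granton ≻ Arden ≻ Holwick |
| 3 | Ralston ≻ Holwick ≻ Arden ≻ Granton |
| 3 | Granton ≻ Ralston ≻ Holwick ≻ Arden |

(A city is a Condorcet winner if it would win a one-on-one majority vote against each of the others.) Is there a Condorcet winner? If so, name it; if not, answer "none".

none

Head-to-head results (13 organisers):
Ralston vs Holwick: Ralston wins 8–5.
Ralston vs Arden: Ralston, 13–0.
Ralston vs Granton: Granton, 8–5.
Holwick vs Arden: 11 to 2, Holwick.
Holwick vs Granton: 5+3 = 8 for Holwick, 5 for Granton — Holwick by 8–5.
Arden vs Granton: 3 to 10, Granton.
No city is unbeaten: Ralston loses to Granton; Holwick loses to Ralston; Arden loses to Ralston; Granton loses to Holwick. In particular Ralston beats Holwick beats Granton beats Ralston is a majority cycle — no Condorcet winner exists.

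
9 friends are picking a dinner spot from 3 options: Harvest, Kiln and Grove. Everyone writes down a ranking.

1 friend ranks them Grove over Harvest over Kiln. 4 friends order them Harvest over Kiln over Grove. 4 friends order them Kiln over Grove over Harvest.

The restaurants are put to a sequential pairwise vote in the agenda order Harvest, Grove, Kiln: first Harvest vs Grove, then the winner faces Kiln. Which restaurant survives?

Round 1: Harvest vs Grove — 4–5, Grove advances.
Round 2: Grove vs Kiln — 1–8, Kiln advances.
Kiln survives the agenda.

Kiln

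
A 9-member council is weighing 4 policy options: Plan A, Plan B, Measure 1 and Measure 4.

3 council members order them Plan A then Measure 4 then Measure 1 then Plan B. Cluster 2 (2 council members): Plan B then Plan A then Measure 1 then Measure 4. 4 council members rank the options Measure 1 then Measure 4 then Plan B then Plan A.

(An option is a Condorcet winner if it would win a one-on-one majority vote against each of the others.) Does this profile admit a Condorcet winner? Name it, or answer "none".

none

Head-to-head results (9 council members):
Plan A vs Plan B: 3 to 6, Plan B.
Plan A vs Measure 1: Plan A, 5–4.
Plan A vs Measure 4: Plan A preferred on 3+2 = 5 ballots; Plan A wins 5–4.
Plan B–Measure 1: Measure 1 7–2.
Plan B vs Measure 4: Plan B is ranked higher on 2 ballots, Measure 4 on 7. Measure 4 wins 7–2.
Measure 1 vs Measure 4: Measure 1 wins 6–3.
No option is unbeaten: Plan A loses to Plan B; Plan B loses to Measure 1; Measure 1 loses to Plan A; Measure 4 loses to Plan A. In particular Plan A → Measure 1 → Plan B → Plan A is a majority cycle — no Condorcet winner exists.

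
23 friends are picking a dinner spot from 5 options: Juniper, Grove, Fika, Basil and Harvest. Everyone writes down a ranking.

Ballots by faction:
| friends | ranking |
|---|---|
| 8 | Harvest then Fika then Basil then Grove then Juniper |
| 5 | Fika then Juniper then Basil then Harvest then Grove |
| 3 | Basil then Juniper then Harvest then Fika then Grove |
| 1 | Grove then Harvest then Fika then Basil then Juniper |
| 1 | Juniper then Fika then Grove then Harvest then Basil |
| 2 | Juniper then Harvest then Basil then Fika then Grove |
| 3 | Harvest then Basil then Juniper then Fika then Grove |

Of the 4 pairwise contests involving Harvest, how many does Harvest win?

Harvest against each rival (23 friends):
Harvest–Juniper: Harvest 12–11.
Harvest vs Grove: Harvest, 21–2.
Harvest–Fika: Harvest 17–6.
Harvest vs Basil: Harvest wins 15–8.
Harvest beats Juniper, Grove, Fika, Basil — 4 pairwise wins.

4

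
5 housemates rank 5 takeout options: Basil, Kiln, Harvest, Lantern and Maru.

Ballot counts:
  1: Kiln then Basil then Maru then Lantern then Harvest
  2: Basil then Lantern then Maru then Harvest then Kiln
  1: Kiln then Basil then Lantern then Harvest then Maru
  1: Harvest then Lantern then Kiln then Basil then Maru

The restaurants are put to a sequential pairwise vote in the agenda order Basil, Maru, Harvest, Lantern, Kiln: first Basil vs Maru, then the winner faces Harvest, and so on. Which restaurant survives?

Round 1: Basil vs Maru — 5–0, Basil advances.
Round 2: Basil vs Harvest — 4–1, Basil advances.
Round 3: Basil vs Lantern — 4–1, Basil advances.
Round 4: Basil vs Kiln — 2–3, Kiln advances.
Kiln survives the agenda.

Kiln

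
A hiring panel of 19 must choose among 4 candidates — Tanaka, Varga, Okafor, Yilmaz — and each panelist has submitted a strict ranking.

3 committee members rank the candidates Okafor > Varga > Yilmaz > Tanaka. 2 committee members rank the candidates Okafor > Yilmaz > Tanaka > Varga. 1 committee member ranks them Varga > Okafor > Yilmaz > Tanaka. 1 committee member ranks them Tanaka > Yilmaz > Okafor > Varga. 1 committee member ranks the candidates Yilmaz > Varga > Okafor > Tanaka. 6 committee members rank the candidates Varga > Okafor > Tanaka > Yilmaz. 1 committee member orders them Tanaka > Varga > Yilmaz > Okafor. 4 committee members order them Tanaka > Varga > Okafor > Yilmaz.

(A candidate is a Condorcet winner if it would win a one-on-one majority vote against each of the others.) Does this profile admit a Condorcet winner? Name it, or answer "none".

Varga

Check each pair by majority over 19 ballots:
Tanaka vs Varga: Tanaka is ranked higher on 2+1+1+4 = 8 ballots, Varga on 11. Varga wins 11–8.
Tanaka vs Okafor: Tanaka preferred on 1+1+4 = 6 ballots; Okafor wins 13–6.
Tanaka vs Yilmaz: 1+6+1+4 = 12 for Tanaka, 7 for Yilmaz — Tanaka by 12–7.
Varga vs Okafor: Varga is ranked higher on 1+1+6+1+4 = 13 ballots, Okafor on 6. Varga wins 13–6.
Varga vs Yilmaz: Varga preferred on 3+1+6+1+4 = 15 ballots; Varga wins 15–4.
Okafor vs Yilmaz: 3+2+1+6+4 = 16 for Okafor, 3 for Yilmaz — Okafor by 16–3.
Varga beats each of Tanaka, Okafor, Yilmaz — Varga is the Condorcet winner.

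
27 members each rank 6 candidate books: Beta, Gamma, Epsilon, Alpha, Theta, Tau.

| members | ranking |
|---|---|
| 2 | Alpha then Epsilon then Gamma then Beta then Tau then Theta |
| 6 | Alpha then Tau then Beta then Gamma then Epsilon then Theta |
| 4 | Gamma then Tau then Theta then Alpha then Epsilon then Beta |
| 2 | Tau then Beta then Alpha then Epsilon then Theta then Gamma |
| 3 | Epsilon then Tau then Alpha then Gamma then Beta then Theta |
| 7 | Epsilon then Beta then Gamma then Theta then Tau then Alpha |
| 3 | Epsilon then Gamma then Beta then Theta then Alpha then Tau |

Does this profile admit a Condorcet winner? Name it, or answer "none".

Pairwise majorities:
Beta–Gamma: Beta 15–12.
Beta vs Epsilon: Epsilon, 19–8.
Beta–Alpha: Alpha 15–12.
Beta vs Theta: Beta, 23–4.
Beta vs Tau: Tau wins 15–12.
Gamma vs Epsilon: Epsilon wins 17–10.
Gamma vs Alpha: Gamma, 14–13.
Gamma vs Theta: Gamma, 25–2.
Gamma vs Tau: Gamma wins 16–11.
Epsilon vs Alpha: Alpha wins 14–13.
Epsilon vs Theta: Epsilon, 23–4.
Epsilon vs Tau: Epsilon, 15–12.
Alpha vs Theta: Theta wins 14–13.
Alpha vs Tau: Tau, 16–11.
Theta–Tau: Tau 17–10.
Every book loses at least once (Beta loses to Epsilon; Gamma loses to Beta; Epsilon loses to Alpha; Alpha loses to Gamma; Theta loses to Beta; Tau loses to Gamma). The majority relation contains the cycle Beta beats Gamma beats Alpha beats Beta, so there is no Condorcet winner.

none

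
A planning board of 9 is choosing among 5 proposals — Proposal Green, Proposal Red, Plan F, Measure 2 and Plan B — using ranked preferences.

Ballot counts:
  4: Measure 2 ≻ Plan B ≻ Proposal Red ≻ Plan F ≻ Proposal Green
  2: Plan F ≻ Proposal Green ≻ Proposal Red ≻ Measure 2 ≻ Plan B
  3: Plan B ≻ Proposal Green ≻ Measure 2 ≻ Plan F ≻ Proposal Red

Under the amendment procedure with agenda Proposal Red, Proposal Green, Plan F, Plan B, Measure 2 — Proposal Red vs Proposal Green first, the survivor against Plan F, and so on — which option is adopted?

Round 1: Proposal Red vs Proposal Green — 4–5, Proposal Green advances.
Round 2: Proposal Green vs Plan F — 3–6, Plan F advances.
Round 3: Plan F vs Plan B — 2–7, Plan B advances.
Round 4: Plan B vs Measure 2 — 3–6, Measure 2 advances.
The agenda winner is Measure 2.

Measure 2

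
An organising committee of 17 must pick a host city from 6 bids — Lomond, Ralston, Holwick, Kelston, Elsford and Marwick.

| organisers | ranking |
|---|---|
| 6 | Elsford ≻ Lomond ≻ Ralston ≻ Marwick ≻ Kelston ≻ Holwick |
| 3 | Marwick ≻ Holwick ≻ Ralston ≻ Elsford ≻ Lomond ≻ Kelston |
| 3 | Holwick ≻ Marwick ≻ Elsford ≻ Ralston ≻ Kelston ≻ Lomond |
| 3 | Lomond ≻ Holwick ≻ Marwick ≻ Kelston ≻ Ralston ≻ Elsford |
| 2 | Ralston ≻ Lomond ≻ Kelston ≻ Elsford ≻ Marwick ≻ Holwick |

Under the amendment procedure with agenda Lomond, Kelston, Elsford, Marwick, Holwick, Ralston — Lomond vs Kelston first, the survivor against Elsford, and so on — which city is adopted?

Marwick

Round 1: Lomond vs Kelston — 14–3, Lomond advances.
Round 2: Lomond vs Elsford — 5–12, Elsford advances.
Round 3: Elsford vs Marwick — 8–9, Marwick advances.
Round 4: Marwick vs Holwick — 11–6, Marwick advances.
Round 5: Marwick vs Ralston — 9–8, Marwick advances.
The agenda winner is Marwick.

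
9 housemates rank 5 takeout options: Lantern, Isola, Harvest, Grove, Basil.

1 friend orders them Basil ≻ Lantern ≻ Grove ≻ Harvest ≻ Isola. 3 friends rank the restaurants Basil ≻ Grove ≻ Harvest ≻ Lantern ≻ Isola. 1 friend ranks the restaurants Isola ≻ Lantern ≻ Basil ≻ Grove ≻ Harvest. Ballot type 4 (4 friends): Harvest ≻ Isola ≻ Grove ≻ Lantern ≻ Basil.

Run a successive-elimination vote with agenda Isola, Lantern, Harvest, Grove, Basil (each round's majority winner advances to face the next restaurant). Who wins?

Basil

Round 1: Isola vs Lantern — 5–4, Isola advances.
Round 2: Isola vs Harvest — 1–8, Harvest advances.
Round 3: Harvest vs Grove — 4–5, Grove advances.
Round 4: Grove vs Basil — 4–5, Basil advances.
Basil survives the agenda.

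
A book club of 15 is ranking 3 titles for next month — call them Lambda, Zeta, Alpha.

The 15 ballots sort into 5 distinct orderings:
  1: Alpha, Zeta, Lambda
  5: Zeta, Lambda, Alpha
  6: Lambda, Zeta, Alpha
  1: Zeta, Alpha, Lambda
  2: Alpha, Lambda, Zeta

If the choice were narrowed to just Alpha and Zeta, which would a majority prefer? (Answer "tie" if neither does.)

Ballots ranking Alpha above Zeta: 1 + 2 = 3.
Ballots ranking Zeta above Alpha: 15 − 3 = 12.
Zeta wins the head-to-head 12–3.

Zeta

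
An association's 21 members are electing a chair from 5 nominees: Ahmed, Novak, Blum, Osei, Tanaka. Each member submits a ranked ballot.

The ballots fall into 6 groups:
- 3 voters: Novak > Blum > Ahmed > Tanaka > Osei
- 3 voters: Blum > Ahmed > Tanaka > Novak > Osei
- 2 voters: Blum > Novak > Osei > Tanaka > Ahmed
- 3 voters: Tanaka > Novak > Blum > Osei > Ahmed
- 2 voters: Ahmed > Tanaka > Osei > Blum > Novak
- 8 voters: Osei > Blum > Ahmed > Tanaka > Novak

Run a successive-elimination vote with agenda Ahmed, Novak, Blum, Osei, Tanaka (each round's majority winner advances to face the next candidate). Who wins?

Round 1: Ahmed vs Novak — 13–8, Ahmed advances.
Round 2: Ahmed vs Blum — 2–19, Blum advances.
Round 3: Blum vs Osei — 11–10, Blum advances.
Round 4: Blum vs Tanaka — 16–5, Blum advances.
Blum survives the agenda.

Blum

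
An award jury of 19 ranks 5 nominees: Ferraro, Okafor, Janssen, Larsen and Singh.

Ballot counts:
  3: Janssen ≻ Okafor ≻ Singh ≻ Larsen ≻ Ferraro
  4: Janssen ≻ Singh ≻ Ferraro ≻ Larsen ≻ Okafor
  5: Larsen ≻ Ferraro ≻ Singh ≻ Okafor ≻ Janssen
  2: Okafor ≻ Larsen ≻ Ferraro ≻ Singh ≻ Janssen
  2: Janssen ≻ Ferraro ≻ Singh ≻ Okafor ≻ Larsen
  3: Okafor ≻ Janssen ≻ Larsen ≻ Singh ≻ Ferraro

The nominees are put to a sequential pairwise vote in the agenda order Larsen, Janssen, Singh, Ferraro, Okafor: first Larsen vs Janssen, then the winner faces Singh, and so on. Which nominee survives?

Round 1: Larsen vs Janssen — 7–12, Janssen advances.
Round 2: Janssen vs Singh — 12–7, Janssen advances.
Round 3: Janssen vs Ferraro — 12–7, Janssen advances.
Round 4: Janssen vs Okafor — 9–10, Okafor advances.
Okafor survives the agenda.

Okafor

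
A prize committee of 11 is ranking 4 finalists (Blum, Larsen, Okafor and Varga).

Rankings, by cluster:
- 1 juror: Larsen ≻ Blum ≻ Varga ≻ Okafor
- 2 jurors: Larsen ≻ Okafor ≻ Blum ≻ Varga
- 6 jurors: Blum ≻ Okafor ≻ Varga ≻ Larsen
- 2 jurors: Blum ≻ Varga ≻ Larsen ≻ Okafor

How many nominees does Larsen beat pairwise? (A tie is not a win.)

0

Larsen against each rival (11 jurors):
Larsen vs Blum: 3 to 8, Blum.
Larsen vs Okafor: 5 to 6, Okafor.
Larsen–Varga: Varga 8–3.
Larsen beats no one; loses to Blum, Okafor, Varga — 0 pairwise wins.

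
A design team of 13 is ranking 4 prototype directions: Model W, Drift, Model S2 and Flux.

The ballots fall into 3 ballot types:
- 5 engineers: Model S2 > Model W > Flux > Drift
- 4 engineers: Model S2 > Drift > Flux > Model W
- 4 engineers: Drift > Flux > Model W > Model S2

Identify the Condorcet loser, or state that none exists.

Head-to-head results (13 engineers):
Model W vs Drift: Model W preferred on 5 ballots; Drift wins 8–5.
Model W vs Model S2: 4 to 9, Model S2.
Model W vs Flux: Flux wins 8–5.
Drift vs Model S2: Drift is ranked higher on 4 ballots, Model S2 on 9. Model S2 wins 9–4.
Drift vs Flux: Drift preferred on 4+4 = 8 ballots; Drift wins 8–5.
Model S2 vs Flux: Model S2 wins 9–4.
Model W loses to every other design — it is the Condorcet loser.

Model W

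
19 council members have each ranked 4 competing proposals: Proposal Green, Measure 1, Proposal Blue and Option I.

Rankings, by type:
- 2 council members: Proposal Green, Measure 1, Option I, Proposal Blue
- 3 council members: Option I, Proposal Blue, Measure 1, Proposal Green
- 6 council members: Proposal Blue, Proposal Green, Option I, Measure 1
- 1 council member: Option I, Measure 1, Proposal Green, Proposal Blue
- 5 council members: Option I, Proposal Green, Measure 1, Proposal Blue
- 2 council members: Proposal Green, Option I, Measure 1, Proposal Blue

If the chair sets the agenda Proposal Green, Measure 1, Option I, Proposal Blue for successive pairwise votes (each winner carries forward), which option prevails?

Round 1: Proposal Green vs Measure 1 — 15–4, Proposal Green advances.
Round 2: Proposal Green vs Option I — 10–9, Proposal Green advances.
Round 3: Proposal Green vs Proposal Blue — 10–9, Proposal Green advances.
Proposal Green survives the agenda.

Proposal Green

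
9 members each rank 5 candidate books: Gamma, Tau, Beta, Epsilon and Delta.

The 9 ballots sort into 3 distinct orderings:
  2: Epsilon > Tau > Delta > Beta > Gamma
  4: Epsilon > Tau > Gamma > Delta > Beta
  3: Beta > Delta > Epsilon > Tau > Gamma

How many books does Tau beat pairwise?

3

Tau against each rival (9 members):
Tau vs Gamma: 9 to 0, Tau.
Tau–Beta: Tau 6–3.
Tau vs Epsilon: Epsilon, 9–0.
Tau vs Delta: 2+4 = 6 for Tau, 3 for Delta — Tau by 6–3.
Tau beats Gamma, Beta, Delta; loses to Epsilon — 3 pairwise wins.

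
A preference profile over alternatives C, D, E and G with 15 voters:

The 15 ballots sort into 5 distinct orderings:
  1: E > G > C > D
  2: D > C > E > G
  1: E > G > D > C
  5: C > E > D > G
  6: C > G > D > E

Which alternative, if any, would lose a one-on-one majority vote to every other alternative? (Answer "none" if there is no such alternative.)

Pairwise majorities:
C vs D: C wins 12–3.
C vs E: C, 13–2.
C vs G: 2+5+6 = 13 for C, 2 for G — C by 13–2.
D–E: D 8–7.
D vs G: D preferred on 2+5 = 7 ballots; G wins 8–7.
E vs G: E wins 9–6.
Every alternative wins at least one matchup (C beats D; D beats E; E beats G; G beats D), so there is no Condorcet loser.

none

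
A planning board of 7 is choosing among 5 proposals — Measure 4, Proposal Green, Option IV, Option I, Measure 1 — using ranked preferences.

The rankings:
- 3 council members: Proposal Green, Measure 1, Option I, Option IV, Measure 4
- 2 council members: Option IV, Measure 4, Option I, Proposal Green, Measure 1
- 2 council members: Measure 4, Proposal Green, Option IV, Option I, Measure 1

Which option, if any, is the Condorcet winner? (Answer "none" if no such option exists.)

Head-to-head results (7 council members):
Measure 4–Proposal Green: Measure 4 4–3.
Measure 4 vs Option IV: Option IV, 5–2.
Measure 4 vs Option I: Measure 4 wins 4–3.
Measure 4 vs Measure 1: Measure 4, 4–3.
Proposal Green vs Option IV: Proposal Green wins 5–2.
Proposal Green vs Option I: Proposal Green wins 5–2.
Proposal Green vs Measure 1: Proposal Green wins 7–0.
Option IV–Option I: Option IV 4–3.
Option IV vs Measure 1: Option IV wins 4–3.
Option I vs Measure 1: Option I wins 4–3.
No option is unbeaten: Measure 4 loses to Option IV; Proposal Green loses to Measure 4; Option IV loses to Proposal Green; Option I loses to Measure 4; Measure 1 loses to Measure 4. In particular Measure 4 → Proposal Green → Option IV → Measure 4 is a majority cycle — no Condorcet winner exists.

none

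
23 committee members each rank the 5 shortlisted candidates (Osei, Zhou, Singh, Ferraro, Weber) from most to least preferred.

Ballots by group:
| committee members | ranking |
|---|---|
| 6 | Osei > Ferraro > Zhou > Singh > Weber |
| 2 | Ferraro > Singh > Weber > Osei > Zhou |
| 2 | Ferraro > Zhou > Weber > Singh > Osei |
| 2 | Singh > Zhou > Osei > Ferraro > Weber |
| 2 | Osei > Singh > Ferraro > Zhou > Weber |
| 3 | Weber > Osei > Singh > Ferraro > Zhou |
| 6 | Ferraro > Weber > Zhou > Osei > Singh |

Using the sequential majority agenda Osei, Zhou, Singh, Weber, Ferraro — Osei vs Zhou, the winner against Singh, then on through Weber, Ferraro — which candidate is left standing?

Ferraro

Round 1: Osei vs Zhou — 13–10, Osei advances.
Round 2: Osei vs Singh — 17–6, Osei advances.
Round 3: Osei vs Weber — 10–13, Weber advances.
Round 4: Weber vs Ferraro — 3–20, Ferraro advances.
The agenda winner is Ferraro.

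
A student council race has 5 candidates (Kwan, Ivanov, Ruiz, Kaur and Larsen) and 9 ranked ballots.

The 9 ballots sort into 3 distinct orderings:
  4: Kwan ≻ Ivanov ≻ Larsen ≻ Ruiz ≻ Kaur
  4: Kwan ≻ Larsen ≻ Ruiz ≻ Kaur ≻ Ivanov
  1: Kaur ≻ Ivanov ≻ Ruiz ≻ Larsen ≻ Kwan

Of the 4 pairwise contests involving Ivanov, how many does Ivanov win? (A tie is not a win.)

Ivanov against each rival (9 voters):
Ivanov vs Kwan: Kwan, 8–1.
Ivanov vs Ruiz: Ivanov is ranked higher on 4+1 = 5 ballots, Ruiz on 4. Ivanov wins 5–4.
Ivanov vs Kaur: 4 to 5, Kaur.
Ivanov vs Larsen: Ivanov is ranked higher on 4+1 = 5 ballots, Larsen on 4. Ivanov wins 5–4.
Ivanov beats Ruiz, Larsen; loses to Kwan, Kaur — 2 pairwise wins.

2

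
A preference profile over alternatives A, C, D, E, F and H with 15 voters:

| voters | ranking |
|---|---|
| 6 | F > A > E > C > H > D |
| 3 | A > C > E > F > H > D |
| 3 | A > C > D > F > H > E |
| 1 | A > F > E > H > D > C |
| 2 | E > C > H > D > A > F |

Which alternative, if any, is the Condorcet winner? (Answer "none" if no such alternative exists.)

A

Head-to-head results (15 voters):
A vs C: A, 13–2.
A vs D: A is ranked higher on 6+3+3+1 = 13 ballots, D on 2. A wins 13–2.
A vs E: A preferred on 6+3+3+1 = 13 ballots; A wins 13–2.
A vs F: A wins 9–6.
A vs H: 6+3+3+1 = 13 for A, 2 for H — A by 13–2.
C–D: C 14–1.
C vs E: E wins 9–6.
C vs F: 3+3+2 = 8 for C, 7 for F — C by 8–7.
C vs H: C wins 14–1.
D vs E: D preferred on 3 ballots; E wins 12–3.
D vs F: 5 to 10, F.
D vs H: 3 to 12, H.
E vs F: E is ranked higher on 3+2 = 5 ballots, F on 10. F wins 10–5.
E vs H: E, 12–3.
F–H: F 13–2.
Only A has no losses; A is the Condorcet winner.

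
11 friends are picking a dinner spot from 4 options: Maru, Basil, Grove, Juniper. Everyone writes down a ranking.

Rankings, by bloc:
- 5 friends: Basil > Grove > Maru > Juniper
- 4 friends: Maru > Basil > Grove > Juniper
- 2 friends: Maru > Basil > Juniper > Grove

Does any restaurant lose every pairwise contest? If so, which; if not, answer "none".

Juniper

Pairwise majorities:
Maru–Basil: Maru 6–5.
Maru–Grove: Maru 6–5.
Maru vs Juniper: 5+4+2 = 11 for Maru, 0 for Juniper — Maru by 11–0.
Basil vs Grove: 5+4+2 = 11 for Basil, 0 for Grove — Basil by 11–0.
Basil vs Juniper: Basil wins 11–0.
Grove vs Juniper: Grove preferred on 5+4 = 9 ballots; Grove wins 9–2.
Only Juniper has no wins; Juniper is the Condorcet loser.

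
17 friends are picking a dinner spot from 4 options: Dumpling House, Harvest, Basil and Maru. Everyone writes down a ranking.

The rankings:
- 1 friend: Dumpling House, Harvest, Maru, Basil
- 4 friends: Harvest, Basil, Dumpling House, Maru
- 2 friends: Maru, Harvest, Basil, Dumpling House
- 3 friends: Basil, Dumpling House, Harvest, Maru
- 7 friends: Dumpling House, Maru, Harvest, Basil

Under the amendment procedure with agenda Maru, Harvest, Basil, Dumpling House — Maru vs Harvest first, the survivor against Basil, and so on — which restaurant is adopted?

Dumpling House

Round 1: Maru vs Harvest — 9–8, Maru advances.
Round 2: Maru vs Basil — 10–7, Maru advances.
Round 3: Maru vs Dumpling House — 2–15, Dumpling House advances.
Dumpling House survives the agenda.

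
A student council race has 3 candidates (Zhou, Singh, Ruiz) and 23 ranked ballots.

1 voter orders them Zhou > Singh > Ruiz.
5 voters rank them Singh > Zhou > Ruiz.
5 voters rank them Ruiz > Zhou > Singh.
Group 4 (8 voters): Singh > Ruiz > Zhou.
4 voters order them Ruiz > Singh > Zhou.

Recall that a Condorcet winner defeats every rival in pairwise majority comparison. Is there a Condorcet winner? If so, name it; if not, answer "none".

Singh

Head-to-head results (23 voters):
Zhou vs Singh: 6 to 17, Singh.
Zhou vs Ruiz: Zhou preferred on 1+5 = 6 ballots; Ruiz wins 17–6.
Singh vs Ruiz: Singh is ranked higher on 1+5+8 = 14 ballots, Ruiz on 9. Singh wins 14–9.
Singh beats each of Zhou, Ruiz — Singh is the Condorcet winner.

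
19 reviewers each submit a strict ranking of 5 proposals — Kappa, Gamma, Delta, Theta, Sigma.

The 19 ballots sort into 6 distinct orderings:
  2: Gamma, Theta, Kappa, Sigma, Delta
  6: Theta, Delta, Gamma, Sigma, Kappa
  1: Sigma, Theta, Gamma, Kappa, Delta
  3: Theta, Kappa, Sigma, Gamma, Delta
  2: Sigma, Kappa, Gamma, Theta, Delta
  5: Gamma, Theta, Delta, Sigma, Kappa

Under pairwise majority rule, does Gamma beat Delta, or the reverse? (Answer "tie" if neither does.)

Gamma

Ballots ranking Gamma above Delta: 2 + 1 + 3 + 2 + 5 = 13.
Ballots ranking Delta above Gamma: 19 − 13 = 6.
Gamma wins the head-to-head 13–6.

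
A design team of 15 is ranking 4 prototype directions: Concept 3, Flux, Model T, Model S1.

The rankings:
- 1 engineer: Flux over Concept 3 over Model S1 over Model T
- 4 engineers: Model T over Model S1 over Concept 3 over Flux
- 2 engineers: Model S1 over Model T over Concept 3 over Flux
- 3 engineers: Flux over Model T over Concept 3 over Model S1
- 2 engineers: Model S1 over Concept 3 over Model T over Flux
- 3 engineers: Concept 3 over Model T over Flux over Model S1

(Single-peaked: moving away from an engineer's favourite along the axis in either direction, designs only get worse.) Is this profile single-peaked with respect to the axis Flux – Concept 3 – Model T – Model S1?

Axis positions: Flux=1, Concept 3=2, Model T=3, Model S1=4.
Group 1: ranking walks positions 1-2-4-3; Model S1 is ranked above Model T even though Model T lies between Model S1 and the peak Flux on the axis — preferences dip and rise again. Not single-peaked.
Group 2 (peak Model T at position 3): ranking walks positions 3-4-2-1, expanding outward from the peak — single-peaked.
Group 3 (peak Model S1 at position 4): ranking walks positions 4-3-2-1, expanding outward from the peak — single-peaked.
Group 4: ranking walks positions 1-3-2-4; Model T is ranked above Concept 3 even though Concept 3 lies between Model T and the peak Flux on the axis — preferences dip and rise again. Not single-peaked.
Group 5: ranking walks positions 4-2-3-1; Concept 3 is ranked above Model T even though Model T lies between Concept 3 and the peak Model S1 on the axis — preferences dip and rise again. Not single-peaked.
Group 6 (peak Concept 3 at position 2): ranking walks positions 2-3-1-4, expanding outward from the peak — single-peaked.
Group 1 violates single-peakedness, so the profile is not single-peaked on this axis.

no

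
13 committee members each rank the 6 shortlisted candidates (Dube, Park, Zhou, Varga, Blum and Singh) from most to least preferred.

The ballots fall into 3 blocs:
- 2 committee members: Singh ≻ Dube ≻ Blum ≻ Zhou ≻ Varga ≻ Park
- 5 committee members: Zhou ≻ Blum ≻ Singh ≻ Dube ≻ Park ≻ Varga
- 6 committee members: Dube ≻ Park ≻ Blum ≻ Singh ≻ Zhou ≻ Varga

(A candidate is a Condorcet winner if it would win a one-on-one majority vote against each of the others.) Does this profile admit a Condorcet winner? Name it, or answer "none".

Check each pair by majority over 13 ballots:
Dube vs Park: Dube preferred on 2+5+6 = 13 ballots; Dube wins 13–0.
Dube–Zhou: Dube 8–5.
Dube vs Varga: Dube is ranked higher on 2+5+6 = 13 ballots, Varga on 0. Dube wins 13–0.
Dube vs Blum: Dube preferred on 2+6 = 8 ballots; Dube wins 8–5.
Dube vs Singh: 6 for Dube, 7 for Singh — Singh by 7–6.
Park vs Zhou: 6 to 7, Zhou.
Park–Varga: Park 11–2.
Park vs Blum: Blum wins 7–6.
Park vs Singh: Park is ranked higher on 6 ballots, Singh on 7. Singh wins 7–6.
Zhou vs Varga: Zhou is ranked higher on 2+5+6 = 13 ballots, Varga on 0. Zhou wins 13–0.
Zhou vs Blum: 5 to 8, Blum.
Zhou vs Singh: Singh wins 8–5.
Varga vs Blum: 0 for Varga, 13 for Blum — Blum by 13–0.
Varga vs Singh: Singh, 13–0.
Blum vs Singh: 11 to 2, Blum.
Every candidate loses at least once (Dube loses to Singh; Park loses to Dube; Zhou loses to Dube; Varga loses to Dube; Blum loses to Dube; Singh loses to Blum). The majority relation contains the cycle Dube → Blum → Singh → Dube, so there is no Condorcet winner.

none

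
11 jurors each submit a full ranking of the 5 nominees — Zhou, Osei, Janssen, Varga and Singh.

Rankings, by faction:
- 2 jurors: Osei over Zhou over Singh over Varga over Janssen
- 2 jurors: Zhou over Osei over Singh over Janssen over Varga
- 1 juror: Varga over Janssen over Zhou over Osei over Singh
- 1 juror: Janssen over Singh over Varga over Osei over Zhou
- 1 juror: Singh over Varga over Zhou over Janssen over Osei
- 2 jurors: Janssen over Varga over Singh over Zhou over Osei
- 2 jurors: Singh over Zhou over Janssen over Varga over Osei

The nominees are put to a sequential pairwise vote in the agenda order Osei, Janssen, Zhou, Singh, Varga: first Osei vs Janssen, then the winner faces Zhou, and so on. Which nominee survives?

Singh

Round 1: Osei vs Janssen — 4–7, Janssen advances.
Round 2: Janssen vs Zhou — 4–7, Zhou advances.
Round 3: Zhou vs Singh — 5–6, Singh advances.
Round 4: Singh vs Varga — 8–3, Singh advances.
The agenda winner is Singh.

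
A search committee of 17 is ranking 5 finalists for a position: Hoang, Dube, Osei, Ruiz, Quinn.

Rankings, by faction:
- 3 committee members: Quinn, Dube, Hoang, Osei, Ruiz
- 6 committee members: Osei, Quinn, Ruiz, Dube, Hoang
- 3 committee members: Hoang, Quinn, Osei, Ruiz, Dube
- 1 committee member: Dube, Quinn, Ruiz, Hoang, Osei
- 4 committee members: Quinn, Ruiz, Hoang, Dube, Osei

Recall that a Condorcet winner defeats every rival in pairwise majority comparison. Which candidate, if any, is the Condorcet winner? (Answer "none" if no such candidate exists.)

Quinn

Pairwise majorities:
Hoang vs Dube: Dube wins 10–7.
Hoang vs Osei: Hoang wins 11–6.
Hoang vs Ruiz: Ruiz, 11–6.
Hoang vs Quinn: Quinn, 14–3.
Dube vs Osei: Osei, 9–8.
Dube vs Ruiz: Ruiz wins 13–4.
Dube vs Quinn: Quinn wins 16–1.
Osei vs Ruiz: Osei wins 12–5.
Osei–Quinn: Quinn 11–6.
Ruiz vs Quinn: Quinn, 17–0.
Quinn beats each of Hoang, Dube, Osei, Ruiz — Quinn is the Condorcet winner.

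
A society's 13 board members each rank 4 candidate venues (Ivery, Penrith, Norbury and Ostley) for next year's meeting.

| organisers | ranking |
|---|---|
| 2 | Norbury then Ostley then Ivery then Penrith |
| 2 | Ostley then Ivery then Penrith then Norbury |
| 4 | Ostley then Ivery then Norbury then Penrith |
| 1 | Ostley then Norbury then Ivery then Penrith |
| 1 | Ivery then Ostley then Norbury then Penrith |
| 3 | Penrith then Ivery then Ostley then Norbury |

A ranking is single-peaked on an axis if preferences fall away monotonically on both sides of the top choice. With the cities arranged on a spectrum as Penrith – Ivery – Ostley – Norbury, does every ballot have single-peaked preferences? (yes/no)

Axis positions: Penrith=1, Ivery=2, Ostley=3, Norbury=4.
Group 1 (peak Norbury at position 4): ranking walks positions 4-3-2-1, expanding outward from the peak — single-peaked.
Group 2 (peak Ostley at position 3): ranking walks positions 3-2-1-4, expanding outward from the peak — single-peaked.
Group 3 (peak Ostley at position 3): ranking walks positions 3-2-4-1, expanding outward from the peak — single-peaked.
Group 4 (peak Ostley at position 3): ranking walks positions 3-4-2-1, expanding outward from the peak — single-peaked.
Group 5 (peak Ivery at position 2): ranking walks positions 2-3-4-1, expanding outward from the peak — single-peaked.
Group 6 (peak Penrith at position 1): ranking walks positions 1-2-3-4, expanding outward from the peak — single-peaked.
Every ranking is single-peaked on this axis.

yes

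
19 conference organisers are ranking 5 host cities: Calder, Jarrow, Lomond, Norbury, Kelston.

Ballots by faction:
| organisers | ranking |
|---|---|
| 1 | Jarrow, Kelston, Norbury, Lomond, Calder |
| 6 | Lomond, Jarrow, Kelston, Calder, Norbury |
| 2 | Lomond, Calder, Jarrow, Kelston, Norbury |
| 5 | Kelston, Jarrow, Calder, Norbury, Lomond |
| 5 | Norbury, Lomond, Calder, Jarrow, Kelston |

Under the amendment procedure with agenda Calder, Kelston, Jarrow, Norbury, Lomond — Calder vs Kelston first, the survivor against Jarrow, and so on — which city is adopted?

Lomond

Round 1: Calder vs Kelston — 7–12, Kelston advances.
Round 2: Kelston vs Jarrow — 5–14, Jarrow advances.
Round 3: Jarrow vs Norbury — 14–5, Jarrow advances.
Round 4: Jarrow vs Lomond — 6–13, Lomond advances.
Lomond survives the agenda.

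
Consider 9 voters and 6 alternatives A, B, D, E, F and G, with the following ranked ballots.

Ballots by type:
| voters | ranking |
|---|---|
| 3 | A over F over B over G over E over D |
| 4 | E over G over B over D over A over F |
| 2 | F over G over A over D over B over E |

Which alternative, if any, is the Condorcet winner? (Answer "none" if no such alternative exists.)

none

Head-to-head results (9 voters):
A vs B: A is ranked higher on 3+2 = 5 ballots, B on 4. A wins 5–4.
A vs D: A is ranked higher on 3+2 = 5 ballots, D on 4. A wins 5–4.
A vs E: 5 to 4, A.
A vs F: 3+4 = 7 for A, 2 for F — A by 7–2.
A vs G: A preferred on 3 ballots; G wins 6–3.
B vs D: B preferred on 3+4 = 7 ballots; B wins 7–2.
B vs E: 5 to 4, B.
B vs F: B preferred on 4 ballots; F wins 5–4.
B vs G: B is ranked higher on 3 ballots, G on 6. G wins 6–3.
D vs E: D is ranked higher on 2 ballots, E on 7. E wins 7–2.
D vs F: 4 to 5, F.
D vs G: D preferred on 0 ballots; G wins 9–0.
E vs F: 4 to 5, F.
E vs G: 4 to 5, G.
F vs G: 3+2 = 5 for F, 4 for G — F by 5–4.
Every alternative loses at least once (A loses to G; B loses to A; D loses to A; E loses to A; F loses to A; G loses to F). The majority relation contains the cycle A beats F beats G beats A, so there is no Condorcet winner.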